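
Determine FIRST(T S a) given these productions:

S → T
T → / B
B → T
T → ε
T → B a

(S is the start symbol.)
{ '/', 'a' }

FIRST sets of the non-terminals involved (from the grammar, by fixed-point iteration):
  FIRST(T) = { '/', 'a', ε }
  FIRST(S) = { '/', 'a', ε }

To compute FIRST(T S a), process the symbols left to right:
Symbol T is a non-terminal. Add FIRST(T) \ {ε} = { '/', 'a' }
T is nullable (ε ∈ FIRST(T)), continue to the next symbol.
Symbol S is a non-terminal. Add FIRST(S) \ {ε} = { '/', 'a' }
S is nullable (ε ∈ FIRST(S)), continue to the next symbol.
Symbol a is a terminal. Add 'a' and stop.
FIRST(T S a) = { '/', 'a' }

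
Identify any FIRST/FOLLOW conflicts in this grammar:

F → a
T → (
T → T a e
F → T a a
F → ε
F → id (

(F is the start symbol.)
No FIRST/FOLLOW conflicts.

A FIRST/FOLLOW conflict occurs when a non-terminal N has a nullable alternative N → β (β ⇒* ε) and another alternative N → α with FIRST(α) ∩ FOLLOW(N) ≠ ∅: on such a lookahead the parser cannot decide between expanding α and letting N vanish via β.

Nullable non-terminals: F.
FIRST sets used below: FIRST(T) = { '(' }

F: nullable alternative(s) F → ε; FOLLOW(F) = { $ }
  F → a: FIRST \ {ε} = { 'a' } — disjoint from FOLLOW(F)
  F → T a a: FIRST \ {ε} = { '(' } — disjoint from FOLLOW(F)
  F → ε: FIRST \ {ε} = { } — this is the only nullable alternative, skip
  F → id (: FIRST \ {ε} = { 'id' } — disjoint from FOLLOW(F)

T has no nullable alternative, so no FIRST/FOLLOW check is needed there.

No FIRST/FOLLOW conflicts found.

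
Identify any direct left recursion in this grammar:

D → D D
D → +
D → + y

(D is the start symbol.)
D → D D: LEFT RECURSIVE (starts with D)
D → +: starts with '+'
D → + y: starts with '+'

The grammar has direct left recursion on: D.

Answer: Yes, D is left-recursive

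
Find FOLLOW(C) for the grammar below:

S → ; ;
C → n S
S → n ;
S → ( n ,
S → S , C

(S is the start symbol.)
In S → S , C: C is at the end, add FOLLOW(S)

The FOLLOW sets referred to above (computed the same way, to a fixed point):
  FOLLOW(S) = { $, ',' }

Taking the union: FOLLOW(C) = { $, ',' }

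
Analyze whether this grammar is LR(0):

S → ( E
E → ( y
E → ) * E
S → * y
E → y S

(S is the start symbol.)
Yes, the grammar is LR(0)

A grammar is LR(0) if no state in the canonical LR(0) collection has:
  - both a shift item (dot before a terminal) and a complete item (shift-reduce conflict), or
  - two or more complete items (reduce-reduce conflict; the accept item [S' → S .] counts as a complete item here).

Augment with S' → S and build the canonical LR(0) collection (I0 = CLOSURE({[S' → . S]}), then GOTO on every symbol after a dot until no new states appear). It has 13 states:
  I0: { [S → . ( E], [S → . * y], [S' → . S] }  — shift
  I1: { [E → . ( y], [E → . ) * E], [E → . y S], [S → ( . E] }  — shift
  I2: { [S → * . y] }  — shift
  I3: { [S' → S .] }  — accept
  I4: { [S → * y .] }  — reduce
  I5: { [E → ( . y] }  — shift
  I6: { [E → ) . * E] }  — shift
  I7: { [S → ( E .] }  — reduce
  I8: { [E → y . S], [S → . ( E], [S → . * y] }  — shift
  I9: { [E → y S .] }  — reduce
  I10: { [E → ) * . E], [E → . ( y], [E → . ) * E], [E → . y S] }  — shift
  I11: { [E → ) * E .] }  — reduce
  I12: { [E → ( y .] }  — reduce

Every state is either a pure shift/goto state or contains exactly one complete item and nothing to shift — no conflicts. The grammar is LR(0).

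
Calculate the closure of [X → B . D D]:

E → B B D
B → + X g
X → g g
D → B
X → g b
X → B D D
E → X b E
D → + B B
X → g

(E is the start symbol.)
To compute CLOSURE, for each item [A → α.Bβ] where B is a non-terminal, add [B → .γ] for all productions B → γ; repeat for the newly added items until nothing changes.

Start with: [X → B . D D]
  [X → B . D D] has the dot before D: add [D → . B], [D → . + B B]
  [D → . B] has the dot before B: add [B → . + X g]
No further items can be added.

CLOSURE = { [B → . + X g], [D → . + B B], [D → . B], [X → B . D D] }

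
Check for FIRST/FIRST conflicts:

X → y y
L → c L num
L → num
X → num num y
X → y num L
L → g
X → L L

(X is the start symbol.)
Yes. X → y y / X → y num L on { 'y' }; X → num num y / X → L L on { 'num' }

A FIRST/FIRST conflict occurs when two productions N → α and N → β for the same non-terminal have FIRST(α) ∩ FIRST(β) ≠ ∅ (with ε ∈ FIRST of a nullable right-hand side, so two nullable alternatives also conflict).

FIRST sets of the non-terminals at (or reachable through a nullable prefix from) the front of some alternative:
  FIRST(L) = { 'c', 'g', 'num' }

Productions for X:
  X → y y: FIRST = { 'y' }
  X → num num y: FIRST = { 'num' }
  X → y num L: FIRST = { 'y' }
  X → L L: FIRST = { 'c', 'g', 'num' }
Productions for L:
  L → c L num: FIRST = { 'c' }
  L → num: FIRST = { 'num' }
  L → g: FIRST = { 'g' }

Conflict for X: X → y y and X → y num L
  Overlap: { 'y' }
Conflict for X: X → num num y and X → L L
  Overlap: { 'num' }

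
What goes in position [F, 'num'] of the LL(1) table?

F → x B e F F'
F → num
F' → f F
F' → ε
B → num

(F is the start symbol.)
F → num

To find M[F, 'num'], we find productions for F where 'num' is in the predict set (PREDICT(N → α) = (FIRST(α) \ {ε}) ∪ (FOLLOW(N) if α ⇒* ε)).

F → x B e F F': PREDICT = { 'x' }
F → num: PREDICT = { 'num' }
  'num' is in predict set, so this production goes in M[F, 'num']

M[F, 'num'] = F → num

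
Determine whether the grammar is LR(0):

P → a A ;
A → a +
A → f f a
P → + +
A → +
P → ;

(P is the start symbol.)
Yes, the grammar is LR(0)

Augment with P' → P and build the canonical LR(0) collection (I0 = CLOSURE({[P' → . P]}), then GOTO on every symbol after a dot until no new states appear). It has 14 states:
  I0: { [P → . + +], [P → . ;], [P → . a A ;], [P' → . P] }  — shift
  I1: { [P → + . +] }  — shift
  I2: { [P → ; .] }  — reduce
  I3: { [P' → P .] }  — accept
  I4: { [A → . +], [A → . a +], [A → . f f a], [P → a . A ;] }  — shift
  I5: { [A → + .] }  — reduce
  I6: { [P → a A . ;] }  — shift
  I7: { [A → a . +] }  — shift
  I8: { [A → f . f a] }  — shift
  I9: { [A → f f . a] }  — shift
  I10: { [A → f f a .] }  — reduce
  I11: { [A → a + .] }  — reduce
  I12: { [P → a A ; .] }  — reduce
  I13: { [P → + + .] }  — reduce

Every state is either a pure shift/goto state or contains exactly one complete item and nothing to shift — no conflicts. The grammar is LR(0).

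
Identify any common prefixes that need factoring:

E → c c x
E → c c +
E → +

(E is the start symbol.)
Yes, E has productions with common prefix 'c c'

Left-factoring is needed when two productions for the same non-terminal
share a common prefix on the right-hand side.

Productions for E:
  E → c c x
  E → c c +
  E → +

Found common prefix 'c c' in productions for E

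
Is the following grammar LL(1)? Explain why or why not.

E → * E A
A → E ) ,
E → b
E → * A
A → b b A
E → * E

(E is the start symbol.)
Relevant sets:
  FIRST(E) = { '*', 'b' }

For E:
  PREDICT(E → '*' E A) = { '*' }
  PREDICT(E → b) = { 'b' }
  PREDICT(E → '*' A) = { '*' }
  PREDICT(E → '*' E) = { '*' }
For A:
  PREDICT(A → E ')' ',') = { '*', 'b' }
  PREDICT(A → b b A) = { 'b' }

Conflict found: Predict set conflict for E: { '*' }
The grammar is NOT LL(1).

Answer: No. Predict set conflict for E: { '*' }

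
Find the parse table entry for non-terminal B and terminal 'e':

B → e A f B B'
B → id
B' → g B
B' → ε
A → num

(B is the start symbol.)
To find M[B, 'e'], we find productions for B where 'e' is in the predict set (PREDICT(N → α) = (FIRST(α) \ {ε}) ∪ (FOLLOW(N) if α ⇒* ε)).

B → e A f B B': PREDICT = { 'e' }
  'e' is in predict set, so this production goes in M[B, 'e']
B → id: PREDICT = { 'id' }

M[B, 'e'] = B → e A f B B'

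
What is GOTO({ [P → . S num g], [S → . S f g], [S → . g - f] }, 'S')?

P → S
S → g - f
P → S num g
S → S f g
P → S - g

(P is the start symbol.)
{ [P → S . num g], [S → S . f g] }

GOTO(I, 'S') = CLOSURE({ [A → αX.β] : [A → α.Xβ] ∈ I, X = 'S' })

Items with dot before 'S', with the dot advanced:
  [P → . S num g] → [P → S . num g]
  [S → . S f g] → [S → S . f g]
Closure adds nothing (no advanced item has the dot before a non-terminal).

GOTO = { [P → S . num g], [S → S . f g] }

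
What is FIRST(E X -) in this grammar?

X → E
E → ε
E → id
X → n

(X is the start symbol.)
{ '-', 'id', 'n' }

FIRST sets of the non-terminals involved (from the grammar, by fixed-point iteration):
  FIRST(E) = { 'id', ε }
  FIRST(X) = { 'id', 'n', ε }

To compute FIRST(E X -), process the symbols left to right:
Symbol E is a non-terminal. Add FIRST(E) \ {ε} = { 'id' }
E is nullable (ε ∈ FIRST(E)), continue to the next symbol.
Symbol X is a non-terminal. Add FIRST(X) \ {ε} = { 'id', 'n' }
X is nullable (ε ∈ FIRST(X)), continue to the next symbol.
Symbol - is a terminal. Add '-' and stop.
FIRST(E X -) = { '-', 'id', 'n' }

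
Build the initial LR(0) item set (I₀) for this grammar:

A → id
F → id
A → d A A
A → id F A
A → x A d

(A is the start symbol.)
{ [A → . d A A], [A → . id F A], [A → . id], [A → . x A d], [A' → . A] }

First, augment the grammar with A' → A
I₀ = CLOSURE({ [A' → . A] }):
  [A' → . A] has the dot before A: add [A → . id], [A → . d A A], [A → . id F A], [A → . x A d]
No further items can be added.

I₀ = { [A → . d A A], [A → . id F A], [A → . id], [A → . x A d], [A' → . A] }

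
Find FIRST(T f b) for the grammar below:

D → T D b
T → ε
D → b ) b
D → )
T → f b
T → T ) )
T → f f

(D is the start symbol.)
FIRST sets of the non-terminals involved (from the grammar, by fixed-point iteration):
  FIRST(T) = { ')', 'f', ε }

To compute FIRST(T f b), process the symbols left to right:
Symbol T is a non-terminal. Add FIRST(T) \ {ε} = { ')', 'f' }
T is nullable (ε ∈ FIRST(T)), continue to the next symbol.
Symbol f is a terminal. Add 'f' and stop.
FIRST(T f b) = { ')', 'f' }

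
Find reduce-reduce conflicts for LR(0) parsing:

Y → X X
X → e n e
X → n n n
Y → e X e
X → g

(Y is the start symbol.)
No reduce-reduce conflicts

Augment with Y' → Y and build the canonical LR(0) collection (I0 = CLOSURE({[Y' → . Y]}), then GOTO on every symbol after a dot until no new states appear). It has 15 states:
  I0: { [X → . e n e], [X → . g], [X → . n n n], [Y → . X X], [Y → . e X e], [Y' → . Y] }  — shift
  I1: { [X → . e n e], [X → . g], [X → . n n n], [Y → X . X] }  — shift
  I2: { [Y' → Y .] }  — accept
  I3: { [X → . e n e], [X → . g], [X → . n n n], [X → e . n e], [Y → e . X e] }  — shift
  I4: { [X → g .] }  — reduce
  I5: { [X → n . n n] }  — shift
  I6: { [X → n n . n] }  — shift
  I7: { [X → n n n .] }  — reduce
  I8: { [Y → e X . e] }  — shift
  I9: { [X → e . n e] }  — shift
  I10: { [X → e n . e], [X → n . n n] }  — shift
  I11: { [X → e n e .] }  — reduce
  I12: { [X → e n . e] }  — shift
  I13: { [Y → e X e .] }  — reduce
  I14: { [Y → X X .] }  — reduce

No state contains more than one complete item.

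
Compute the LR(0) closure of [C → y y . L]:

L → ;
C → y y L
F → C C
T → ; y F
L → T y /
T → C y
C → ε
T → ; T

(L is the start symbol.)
{ [C → . y y L], [C → .], [C → y y . L], [L → . ;], [L → . T y /], [T → . ; T], [T → . ; y F], [T → . C y] }

To compute CLOSURE, for each item [A → α.Bβ] where B is a non-terminal, add [B → .γ] for all productions B → γ; repeat for the newly added items until nothing changes.

Start with: [C → y y . L]
  [C → y y . L] has the dot before L: add [L → . ;], [L → . T y /]
  [L → . T y /] has the dot before T: add [T → . ; y F], [T → . C y], [T → . ; T]
  [T → . C y] has the dot before C: add [C → . y y L], [C → .]
No further items can be added.

CLOSURE = { [C → . y y L], [C → .], [C → y y . L], [L → . ;], [L → . T y /], [T → . ; T], [T → . ; y F], [T → . C y] }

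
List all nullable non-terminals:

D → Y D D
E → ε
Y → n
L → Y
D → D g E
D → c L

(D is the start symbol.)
ε-productions: E → ε
So E is immediately nullable.
No further non-terminal can be added: every production for the remaining non-terminals contains a terminal or a non-nullable non-terminal.
Nullable = { 'E' }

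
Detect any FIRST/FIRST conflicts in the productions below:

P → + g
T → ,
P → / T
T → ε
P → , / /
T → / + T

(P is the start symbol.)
No FIRST/FIRST conflicts.

Productions for P:
  P → + g: FIRST = { '+' }
  P → / T: FIRST = { '/' }
  P → , / /: FIRST = { ',' }
Productions for T:
  T → ,: FIRST = { ',' }
  T → ε: FIRST = { ε }
  T → / + T: FIRST = { '/' }

All alternatives of each non-terminal have pairwise disjoint FIRST sets.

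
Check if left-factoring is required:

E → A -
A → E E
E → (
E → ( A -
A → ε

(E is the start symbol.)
Yes, E has productions with common prefix '('

Left-factoring is needed when two productions for the same non-terminal
share a common prefix on the right-hand side.

Productions for E:
  E → A -
  E → (
  E → ( A -
Productions for A:
  A → E E
  A → ε

Found common prefix '(' in productions for E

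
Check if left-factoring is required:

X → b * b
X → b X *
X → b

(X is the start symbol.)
Yes, X has productions with common prefix 'b'

Left-factoring is needed when two productions for the same non-terminal
share a common prefix on the right-hand side.

Productions for X:
  X → b * b
  X → b X *
  X → b

Found common prefix 'b' in productions for X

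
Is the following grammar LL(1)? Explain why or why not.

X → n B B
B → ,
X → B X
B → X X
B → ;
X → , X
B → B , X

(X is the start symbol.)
No. Predict set conflict for X: { 'n' }

Relevant sets:
  FIRST(B) = { ',', ';', 'n' }
  FIRST(X) = { ',', ';', 'n' }

For X:
  PREDICT(X → n B B) = { 'n' }
  PREDICT(X → B X) = { ',', ';', 'n' }
  PREDICT(X → ',' X) = { ',' }
For B:
  PREDICT(B → ',') = { ',' }
  PREDICT(B → X X) = { ',', ';', 'n' }
  PREDICT(B → ';') = { ';' }
  PREDICT(B → B ',' X) = { ',', ';', 'n' }

Conflict found: Predict set conflict for X: { 'n' }
The grammar is NOT LL(1).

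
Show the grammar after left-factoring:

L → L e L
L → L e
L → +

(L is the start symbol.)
L → L e L'
L' → L
L' → ε
L → +

Left-factoring transforms A → αβ₁ | αβ₂ into A → αA' and A' → β₁ | β₂
(α is the longest common prefix among the alternatives). Repeat until
no nonterminal has two alternatives with a common prefix.

Round 1: L has alternatives sharing prefix 'L e'. Introduce L': L → L e L'
  Add: L' → L
  Add: L' → ε

No remaining common prefixes — done.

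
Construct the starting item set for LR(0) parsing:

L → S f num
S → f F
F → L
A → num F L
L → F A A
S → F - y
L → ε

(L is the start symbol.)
{ [F → . L], [L → . F A A], [L → . S f num], [L → .], [L' → . L], [S → . F - y], [S → . f F] }

First, augment the grammar with L' → L
I₀ = CLOSURE({ [L' → . L] }):
  [L' → . L] has the dot before L: add [L → . S f num], [L → . F A A], [L → .]
  [L → . S f num] has the dot before S: add [S → . f F], [S → . F - y]
  [L → . F A A] has the dot before F: add [F → . L]
No further items can be added.

I₀ = { [F → . L], [L → . F A A], [L → . S f num], [L → .], [L' → . L], [S → . F - y], [S → . f F] }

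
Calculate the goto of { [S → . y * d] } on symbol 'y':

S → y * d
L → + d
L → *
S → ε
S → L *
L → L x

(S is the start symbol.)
GOTO(I, 'y') = CLOSURE({ [A → αX.β] : [A → α.Xβ] ∈ I, X = 'y' })

Items with dot before 'y', with the dot advanced:
  [S → . y * d] → [S → y . * d]
Closure adds nothing (no advanced item has the dot before a non-terminal).

GOTO = { [S → y . * d] }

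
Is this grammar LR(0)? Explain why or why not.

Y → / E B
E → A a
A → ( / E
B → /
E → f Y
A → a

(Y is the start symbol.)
A grammar is LR(0) if no state in the canonical LR(0) collection has:
  - both a shift item (dot before a terminal) and a complete item (shift-reduce conflict), or
  - two or more complete items (reduce-reduce conflict; the accept item [Y' → Y .] counts as a complete item here).

Augment with Y' → Y and build the canonical LR(0) collection (I0 = CLOSURE({[Y' → . Y]}), then GOTO on every symbol after a dot until no new states appear). It has 14 states:
  I0: { [Y → . / E B], [Y' → . Y] }  — shift
  I1: { [A → . ( / E], [A → . a], [E → . A a], [E → . f Y], [Y → / . E B] }  — shift
  I2: { [Y' → Y .] }  — accept
  I3: { [A → ( . / E] }  — shift
  I4: { [E → A . a] }  — shift
  I5: { [B → . /], [Y → / E . B] }  — shift
  I6: { [A → a .] }  — reduce
  I7: { [E → f . Y], [Y → . / E B] }  — shift
  I8: { [E → f Y .] }  — reduce
  I9: { [B → / .] }  — reduce
  I10: { [Y → / E B .] }  — reduce
  I11: { [E → A a .] }  — reduce
  I12: { [A → ( / . E], [A → . ( / E], [A → . a], [E → . A a], [E → . f Y] }  — shift
  I13: { [A → ( / E .] }  — reduce

Every state is either a pure shift/goto state or contains exactly one complete item and nothing to shift — no conflicts. The grammar is LR(0).

Answer: Yes, the grammar is LR(0)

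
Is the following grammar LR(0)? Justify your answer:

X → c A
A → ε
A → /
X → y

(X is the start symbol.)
A grammar is LR(0) if no state in the canonical LR(0) collection has:
  - both a shift item (dot before a terminal) and a complete item (shift-reduce conflict), or
  - two or more complete items (reduce-reduce conflict; the accept item [X' → X .] counts as a complete item here).

Augment with X' → X and build the canonical LR(0) collection (I0 = CLOSURE({[X' → . X]}), then GOTO on every symbol after a dot until no new states appear). It has 6 states:
  I0: { [X → . c A], [X → . y], [X' → . X] }  — shift
  I1: { [X' → X .] }  — accept
  I2: { [A → . /], [A → .], [X → c . A] }  — shift, reduce
  I3: { [X → y .] }  — reduce
  I4: { [A → / .] }  — reduce
  I5: { [X → c A .] }  — reduce

Conflict in state I2:
  Shift-reduce conflict between [A → .] and [A → . /]
So the grammar is NOT LR(0).

Answer: No. Shift-reduce conflict between [A → .] and [A → . /]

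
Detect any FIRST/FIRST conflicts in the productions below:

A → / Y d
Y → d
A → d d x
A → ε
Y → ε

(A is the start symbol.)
A FIRST/FIRST conflict occurs when two productions N → α and N → β for the same non-terminal have FIRST(α) ∩ FIRST(β) ≠ ∅ (with ε ∈ FIRST of a nullable right-hand side, so two nullable alternatives also conflict).

Productions for A:
  A → / Y d: FIRST = { '/' }
  A → d d x: FIRST = { 'd' }
  A → ε: FIRST = { ε }
Productions for Y:
  Y → d: FIRST = { 'd' }
  Y → ε: FIRST = { ε }

All alternatives of each non-terminal have pairwise disjoint FIRST sets.

Answer: No FIRST/FIRST conflicts.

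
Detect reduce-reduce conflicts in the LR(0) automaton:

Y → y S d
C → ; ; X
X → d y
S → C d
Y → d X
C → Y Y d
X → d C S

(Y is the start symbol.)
Augment with Y' → Y and build the canonical LR(0) collection (I0 = CLOSURE({[Y' → . Y]}), then GOTO on every symbol after a dot until no new states appear). It has 19 states:
  I0: { [Y → . d X], [Y → . y S d], [Y' → . Y] }  — shift
  I1: { [Y' → Y .] }  — accept
  I2: { [X → . d C S], [X → . d y], [Y → d . X] }  — shift
  I3: { [C → . ; ; X], [C → . Y Y d], [S → . C d], [Y → . d X], [Y → . y S d], [Y → y . S d] }  — shift
  I4: { [C → ; . ; X] }  — shift
  I5: { [S → C . d] }  — shift
  I6: { [Y → y S . d] }  — shift
  I7: { [C → Y . Y d], [Y → . d X], [Y → . y S d] }  — shift
  I8: { [C → Y Y . d] }  — shift
  I9: { [C → Y Y d .] }  — reduce
  I10: { [Y → y S d .] }  — reduce
  I11: { [S → C d .] }  — reduce
  I12: { [C → ; ; . X], [X → . d C S], [X → . d y] }  — shift
  I13: { [C → ; ; X .] }  — reduce
  I14: { [C → . ; ; X], [C → . Y Y d], [X → d . C S], [X → d . y], [Y → . d X], [Y → . y S d] }  — shift
  I15: { [C → . ; ; X], [C → . Y Y d], [S → . C d], [X → d C . S], [Y → . d X], [Y → . y S d] }  — shift
  I16: { [C → . ; ; X], [C → . Y Y d], [S → . C d], [X → d y .], [Y → . d X], [Y → . y S d], [Y → y . S d] }  — shift, reduce
  I17: { [X → d C S .] }  — reduce
  I18: { [Y → d X .] }  — reduce

No state contains more than one complete item.

Answer: No reduce-reduce conflicts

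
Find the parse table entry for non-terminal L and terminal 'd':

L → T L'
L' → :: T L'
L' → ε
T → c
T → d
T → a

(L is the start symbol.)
L → T L'

To find M[L, 'd'], we find productions for L where 'd' is in the predict set (PREDICT(N → α) = (FIRST(α) \ {ε}) ∪ (FOLLOW(N) if α ⇒* ε)).

Relevant sets:
  FIRST(T) = { 'a', 'c', 'd' }

L → T L': PREDICT = { 'a', 'c', 'd' }
  'd' is in predict set, so this production goes in M[L, 'd']

M[L, 'd'] = L → T L'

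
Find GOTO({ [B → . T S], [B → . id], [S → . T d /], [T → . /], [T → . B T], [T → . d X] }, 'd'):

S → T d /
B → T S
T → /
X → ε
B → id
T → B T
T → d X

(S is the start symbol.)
{ [T → d . X], [X → .] }

GOTO(I, 'd') = CLOSURE({ [A → αX.β] : [A → α.Xβ] ∈ I, X = 'd' })

Items with dot before 'd', with the dot advanced:
  [T → . d X] → [T → d . X]
Closure of the advanced items:
  [T → d . X] has the dot before X: add [X → .]

GOTO = { [T → d . X], [X → .] }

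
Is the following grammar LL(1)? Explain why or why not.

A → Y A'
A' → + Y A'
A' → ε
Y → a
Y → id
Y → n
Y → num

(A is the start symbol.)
Yes, the grammar is LL(1).

A grammar is LL(1) if for each non-terminal N with multiple productions, the predict sets of those productions are pairwise disjoint, where PREDICT(N → α) = (FIRST(α) \ {ε}) ∪ (FOLLOW(N) if α ⇒* ε).

Relevant sets:
  FOLLOW(A') = { $ }

For A':
  PREDICT(A' → '+' Y A') = { '+' }
  PREDICT(A' → ε) = { $ }
For Y:
  PREDICT(Y → a) = { 'a' }
  PREDICT(Y → id) = { 'id' }
  PREDICT(Y → n) = { 'n' }
  PREDICT(Y → num) = { 'num' }
A has a single production, so nothing to check there.

All predict sets are disjoint. The grammar IS LL(1).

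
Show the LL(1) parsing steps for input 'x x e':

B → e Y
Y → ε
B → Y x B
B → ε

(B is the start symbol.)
LL(1) parsing maintains a stack (initially the start symbol over $) and the input. At each step: if the stack top is a terminal, match it against the current input token; if it is a non-terminal N, replace it with the RHS of M[N, lookahead] (the unique production whose predict set contains the lookahead).

Stack is shown with the top on the left.

Stack    Input    Action
------------------------
B $      x x e $  output B → Y x B
Y x B $  x x e $  output Y → ε
x B $    x x e $  match 'x'
B $      x e $    output B → Y x B
Y x B $  x e $    output Y → ε
x B $    x e $    match 'x'
B $      e $      output B → e Y
e Y $    e $      match 'e'
Y $      $        output Y → ε
$        $        accept

The string is accepted.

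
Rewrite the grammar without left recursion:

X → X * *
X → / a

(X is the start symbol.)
X → / a X'
X' → * * X'
X' → ε

X is directly left-recursive. The standard transformation for
  A → A α₁ | ... | A α_m | β₁ | ... | β_n
is
  A  → β₁ A' | ... | β_n A'
  A' → α₁ A' | ... | α_m A' | ε

X → / a becomes X → / a X'
X → X * * becomes X' → * * X'
Add X' → ε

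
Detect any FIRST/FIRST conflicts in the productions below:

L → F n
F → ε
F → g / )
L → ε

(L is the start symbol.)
A FIRST/FIRST conflict occurs when two productions N → α and N → β for the same non-terminal have FIRST(α) ∩ FIRST(β) ≠ ∅ (with ε ∈ FIRST of a nullable right-hand side, so two nullable alternatives also conflict).

FIRST sets of the non-terminals at (or reachable through a nullable prefix from) the front of some alternative:
  FIRST(F) = { 'g', ε }

Productions for L:
  L → F n: FIRST = { 'g', 'n' }
  L → ε: FIRST = { ε }
Productions for F:
  F → ε: FIRST = { ε }
  F → g / ): FIRST = { 'g' }

All alternatives of each non-terminal have pairwise disjoint FIRST sets.

Answer: No FIRST/FIRST conflicts.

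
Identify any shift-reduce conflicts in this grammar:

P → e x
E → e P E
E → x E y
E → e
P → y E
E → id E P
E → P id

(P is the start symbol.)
A shift-reduce conflict occurs when an LR(0) state has both:
  - a complete (reduce) item [A → α .] (dot at the end), and
  - a shift item [B → β . c γ] (dot before a terminal).

Augment with P' → P and build the canonical LR(0) collection (I0 = CLOSURE({[P' → . P]}), then GOTO on every symbol after a dot until no new states appear). It has 17 states:
  I0: { [P → . e x], [P → . y E], [P' → . P] }  — shift
  I1: { [P' → P .] }  — accept
  I2: { [P → e . x] }  — shift
  I3: { [E → . P id], [E → . e P E], [E → . e], [E → . id E P], [E → . x E y], [P → . e x], [P → . y E], [P → y . E] }  — shift
  I4: { [P → y E .] }  — reduce
  I5: { [E → P . id] }  — shift
  I6: { [E → e . P E], [E → e .], [P → . e x], [P → . y E], [P → e . x] }  — shift, reduce
  I7: { [E → . P id], [E → . e P E], [E → . e], [E → . id E P], [E → . x E y], [E → id . E P], [P → . e x], [P → . y E] }  — shift
  I8: { [E → . P id], [E → . e P E], [E → . e], [E → . id E P], [E → . x E y], [E → x . E y], [P → . e x], [P → . y E] }  — shift
  I9: { [E → x E . y] }  — shift
  I10: { [E → x E y .] }  — reduce
  I11: { [E → id E . P], [P → . e x], [P → . y E] }  — shift
  I12: { [E → id E P .] }  — reduce
  I13: { [E → . P id], [E → . e P E], [E → . e], [E → . id E P], [E → . x E y], [E → e P . E], [P → . e x], [P → . y E] }  — shift
  I14: { [P → e x .] }  — reduce
  I15: { [E → e P E .] }  — reduce
  I16: { [E → P id .] }  — reduce

I6 contains reduce item [E → e .] and shift items [P → . e x], [P → e . x], [P → . y E] — shift-reduce conflict.

Answer: Yes — I6: [E → e .] vs [P → . e x]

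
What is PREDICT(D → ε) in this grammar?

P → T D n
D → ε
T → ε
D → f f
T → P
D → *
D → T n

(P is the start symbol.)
{ 'n' }

PREDICT(D → ε) = (FIRST(RHS) \ {ε}) ∪ (FOLLOW(D) if ε ∈ FIRST(RHS), i.e. RHS ⇒* ε)
The right-hand side is ε (FIRST(ε) = { ε }), so the predict set is FOLLOW(D) = { 'n' }
PREDICT(D → ε) = { 'n' }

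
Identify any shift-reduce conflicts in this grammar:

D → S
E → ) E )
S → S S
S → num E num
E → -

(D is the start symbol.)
Yes — I2: [D → S .] vs [S → . num E num]; I10: [S → S S .] vs [S → . num E num]

Augment with D' → D and build the canonical LR(0) collection (I0 = CLOSURE({[D' → . D]}), then GOTO on every symbol after a dot until no new states appear). It has 11 states:
  I0: { [D → . S], [D' → . D], [S → . S S], [S → . num E num] }  — shift
  I1: { [D' → D .] }  — accept
  I2: { [D → S .], [S → . S S], [S → . num E num], [S → S . S] }  — shift, reduce
  I3: { [E → . ) E )], [E → . -], [S → num . E num] }  — shift
  I4: { [E → ) . E )], [E → . ) E )], [E → . -] }  — shift
  I5: { [E → - .] }  — reduce
  I6: { [S → num E . num] }  — shift
  I7: { [S → num E num .] }  — reduce
  I8: { [E → ) E . )] }  — shift
  I9: { [E → ) E ) .] }  — reduce
  I10: { [S → . S S], [S → . num E num], [S → S . S], [S → S S .] }  — shift, reduce

I2 contains reduce item [D → S .] and shift item [S → . num E num] — shift-reduce conflict.
I10 contains reduce item [S → S S .] and shift item [S → . num E num] — shift-reduce conflict.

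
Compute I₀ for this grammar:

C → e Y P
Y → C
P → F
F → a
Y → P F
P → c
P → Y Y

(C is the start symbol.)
{ [C → . e Y P], [C' → . C] }

First, augment the grammar with C' → C
I₀ = CLOSURE({ [C' → . C] }):
  [C' → . C] has the dot before C: add [C → . e Y P]
No further items can be added.

I₀ = { [C → . e Y P], [C' → . C] }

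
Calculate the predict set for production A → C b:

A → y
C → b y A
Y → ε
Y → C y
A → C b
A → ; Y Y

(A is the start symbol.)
PREDICT(A → C b) = (FIRST(RHS) \ {ε}) ∪ (FOLLOW(A) if ε ∈ FIRST(RHS), i.e. RHS ⇒* ε)
FIRST(C) = { 'b' }
FIRST(C b) = { 'b' }
ε ∉ FIRST(C b), so FOLLOW(A) is not added.
PREDICT(A → C b) = { 'b' }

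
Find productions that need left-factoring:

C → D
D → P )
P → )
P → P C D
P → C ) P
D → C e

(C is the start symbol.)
No, left-factoring is not needed

Left-factoring is needed when two productions for the same non-terminal
share a common prefix on the right-hand side.

Productions for D:
  D → P )
  D → C e
Productions for P:
  P → )
  P → P C D
  P → C ) P

No common prefixes found.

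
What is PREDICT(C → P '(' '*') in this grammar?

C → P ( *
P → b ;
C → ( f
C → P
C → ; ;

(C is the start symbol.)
{ 'b' }

PREDICT(C → P '(' '*') = (FIRST(RHS) \ {ε}) ∪ (FOLLOW(C) if ε ∈ FIRST(RHS), i.e. RHS ⇒* ε)
FIRST(P) = { 'b' }
FIRST(P '(' '*') = { 'b' }
ε ∉ FIRST(P '(' '*'), so FOLLOW(C) is not added.
PREDICT(C → P '(' '*') = { 'b' }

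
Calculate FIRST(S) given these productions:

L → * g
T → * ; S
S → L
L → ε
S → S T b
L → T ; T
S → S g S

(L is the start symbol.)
{ '*', 'g', ε }

FIRST sets of the other non-terminals involved (by the same procedure, iterated to a fixed point):
  FIRST(L) = { '*', ε }
  FIRST(T) = { '*' }

From S → L:
  - L is a non-terminal: add FIRST(L) \ {ε} = { '*' }
    L is nullable and nothing follows, so the whole right-hand side can vanish: ε ∈ FIRST(S)
From S → S T b:
  - S is the symbol being defined: contributes nothing new
    S is nullable, so continue to the next symbol
  - T is a non-terminal: add FIRST(T) \ {ε} = { '*' }
    T is not nullable, so stop
From S → S g S:
  - S is the symbol being defined: contributes nothing new
    S is nullable, so continue to the next symbol
  - g is a terminal: add 'g' and stop

Collecting: FIRST(S) = { '*', 'g', ε }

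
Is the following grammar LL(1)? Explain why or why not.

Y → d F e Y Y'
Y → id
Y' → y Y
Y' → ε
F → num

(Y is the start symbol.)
No. Predict set conflict for Y': { 'y' }

A grammar is LL(1) if for each non-terminal N with multiple productions, the predict sets of those productions are pairwise disjoint, where PREDICT(N → α) = (FIRST(α) \ {ε}) ∪ (FOLLOW(N) if α ⇒* ε).

Relevant sets:
  FOLLOW(Y') = { $, 'y' }

For Y:
  PREDICT(Y → d F e Y Y') = { 'd' }
  PREDICT(Y → id) = { 'id' }
For Y':
  PREDICT(Y' → y Y) = { 'y' }
  PREDICT(Y' → ε) = { $, 'y' }
F has a single production, so nothing to check there.

Conflict found: Predict set conflict for Y': { 'y' }
The grammar is NOT LL(1).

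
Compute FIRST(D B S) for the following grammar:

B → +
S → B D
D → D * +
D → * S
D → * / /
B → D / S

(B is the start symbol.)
{ '*' }

FIRST sets of the non-terminals involved (from the grammar, by fixed-point iteration):
  FIRST(D) = { '*' }

To compute FIRST(D B S), process the symbols left to right:
Symbol D is a non-terminal. Add FIRST(D) \ {ε} = { '*' }
D is not nullable (ε ∉ FIRST(D)), so stop here.
FIRST(D B S) = { '*' }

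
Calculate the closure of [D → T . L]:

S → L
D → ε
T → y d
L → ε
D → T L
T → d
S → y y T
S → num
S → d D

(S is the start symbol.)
{ [D → T . L], [L → .] }

To compute CLOSURE, for each item [A → α.Bβ] where B is a non-terminal, add [B → .γ] for all productions B → γ; repeat for the newly added items until nothing changes.

Start with: [D → T . L]
  [D → T . L] has the dot before L: add [L → .]
No further items can be added.

CLOSURE = { [D → T . L], [L → .] }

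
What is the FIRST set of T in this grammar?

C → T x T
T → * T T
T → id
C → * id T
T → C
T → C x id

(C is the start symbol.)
{ '*', 'id' }

FIRST sets of the other non-terminals involved (by the same procedure, iterated to a fixed point):
  FIRST(C) = { '*', 'id' }

From T → * T T:
  - '*' is a terminal: add '*' and stop
From T → id:
  - id is a terminal: add 'id' and stop
From T → C:
  - C is a non-terminal: add FIRST(C) \ {ε} = { '*', 'id' }
    C is not nullable, so stop
From T → C x id:
  - C is a non-terminal: add FIRST(C) \ {ε} = { '*', 'id' }
    C is not nullable, so stop

Collecting: FIRST(T) = { '*', 'id' }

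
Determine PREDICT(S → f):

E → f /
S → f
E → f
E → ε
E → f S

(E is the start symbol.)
PREDICT(S → f) = (FIRST(RHS) \ {ε}) ∪ (FOLLOW(S) if ε ∈ FIRST(RHS), i.e. RHS ⇒* ε)
FIRST(f) = { 'f' }
ε ∉ FIRST(f), so FOLLOW(S) is not added.
PREDICT(S → f) = { 'f' }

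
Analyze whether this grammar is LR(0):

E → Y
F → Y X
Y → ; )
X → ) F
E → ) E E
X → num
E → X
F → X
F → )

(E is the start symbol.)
A grammar is LR(0) if no state in the canonical LR(0) collection has:
  - both a shift item (dot before a terminal) and a complete item (shift-reduce conflict), or
  - two or more complete items (reduce-reduce conflict; the accept item [E' → E .] counts as a complete item here).

Augment with E' → E and build the canonical LR(0) collection (I0 = CLOSURE({[E' → . E]}), then GOTO on every symbol after a dot until no new states appear). It has 19 states:
  I0: { [E → . ) E E], [E → . X], [E → . Y], [E' → . E], [X → . ) F], [X → . num], [Y → . ; )] }  — shift
  I1: { [E → ) . E E], [E → . ) E E], [E → . X], [E → . Y], [F → . )], [F → . X], [F → . Y X], [X → ) . F], [X → . ) F], [X → . num], [Y → . ; )] }  — shift
  I2: { [Y → ; . )] }  — shift
  I3: { [E' → E .] }  — accept
  I4: { [E → X .] }  — reduce
  I5: { [E → Y .] }  — reduce
  I6: { [X → num .] }  — reduce
  I7: { [Y → ; ) .] }  — reduce
  I8: { [E → ) . E E], [E → . ) E E], [E → . X], [E → . Y], [F → ) .], [F → . )], [F → . X], [F → . Y X], [X → ) . F], [X → . ) F], [X → . num], [Y → . ; )] }  — shift, reduce
  I9: { [E → ) E . E], [E → . ) E E], [E → . X], [E → . Y], [X → . ) F], [X → . num], [Y → . ; )] }  — shift
  I10: { [X → ) F .] }  — reduce
  I11: { [E → X .], [F → X .] }  — 2 reduces
  I12: { [E → Y .], [F → Y . X], [X → . ) F], [X → . num] }  — shift, reduce
  I13: { [F → . )], [F → . X], [F → . Y X], [X → ) . F], [X → . ) F], [X → . num], [Y → . ; )] }  — shift
  I14: { [F → Y X .] }  — reduce
  I15: { [F → ) .], [F → . )], [F → . X], [F → . Y X], [X → ) . F], [X → . ) F], [X → . num], [Y → . ; )] }  — shift, reduce
  I16: { [F → X .] }  — reduce
  I17: { [F → Y . X], [X → . ) F], [X → . num] }  — shift
  I18: { [E → ) E E .] }  — reduce

Conflict in state I8:
  Shift-reduce conflict between [F → ) .] and [E → . ) E E]
So the grammar is NOT LR(0).

Answer: No. Shift-reduce conflict between [F → ) .] and [E → . ) E E]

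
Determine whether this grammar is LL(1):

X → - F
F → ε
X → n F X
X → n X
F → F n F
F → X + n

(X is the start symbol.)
A grammar is LL(1) if for each non-terminal N with multiple productions, the predict sets of those productions are pairwise disjoint, where PREDICT(N → α) = (FIRST(α) \ {ε}) ∪ (FOLLOW(N) if α ⇒* ε).

Relevant sets:
  FIRST(F) = { '-', 'n', ε }
  FIRST(X) = { '-', 'n' }
  FOLLOW(F) = { $, '+', '-', 'n' }

For X:
  PREDICT(X → '-' F) = { '-' }
  PREDICT(X → n F X) = { 'n' }
  PREDICT(X → n X) = { 'n' }
For F:
  PREDICT(F → ε) = { $, '+', '-', 'n' }
  PREDICT(F → F n F) = { '-', 'n' }
  PREDICT(F → X '+' n) = { '-', 'n' }

Conflict found: Predict set conflict for X: { 'n' }
The grammar is NOT LL(1).

Answer: No. Predict set conflict for X: { 'n' }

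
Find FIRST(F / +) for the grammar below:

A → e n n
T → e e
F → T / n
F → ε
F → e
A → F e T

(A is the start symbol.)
FIRST sets of the non-terminals involved (from the grammar, by fixed-point iteration):
  FIRST(F) = { 'e', ε }

To compute FIRST(F / +), process the symbols left to right:
Symbol F is a non-terminal. Add FIRST(F) \ {ε} = { 'e' }
F is nullable (ε ∈ FIRST(F)), continue to the next symbol.
Symbol / is a terminal. Add '/' and stop.
FIRST(F / +) = { '/', 'e' }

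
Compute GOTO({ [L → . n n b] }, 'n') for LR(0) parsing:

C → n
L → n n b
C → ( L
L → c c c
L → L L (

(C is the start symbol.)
GOTO(I, 'n') = CLOSURE({ [A → αX.β] : [A → α.Xβ] ∈ I, X = 'n' })

Items with dot before 'n', with the dot advanced:
  [L → . n n b] → [L → n . n b]
Closure adds nothing (no advanced item has the dot before a non-terminal).

GOTO = { [L → n . n b] }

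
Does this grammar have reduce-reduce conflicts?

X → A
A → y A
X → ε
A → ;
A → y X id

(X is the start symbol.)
Augment with X' → X and build the canonical LR(0) collection (I0 = CLOSURE({[X' → . X]}), then GOTO on every symbol after a dot until no new states appear). It has 8 states:
  I0: { [A → . ;], [A → . y A], [A → . y X id], [X → . A], [X → .], [X' → . X] }  — shift, reduce
  I1: { [A → ; .] }  — reduce
  I2: { [X → A .] }  — reduce
  I3: { [X' → X .] }  — accept
  I4: { [A → . ;], [A → . y A], [A → . y X id], [A → y . A], [A → y . X id], [X → . A], [X → .] }  — shift, reduce
  I5: { [A → y A .], [X → A .] }  — 2 reduces
  I6: { [A → y X . id] }  — shift
  I7: { [A → y X id .] }  — reduce

I5 contains complete items [A → y A .], [X → A .] — reduce-reduce conflict.

Answer: Yes — I5: [A → y A .] vs [X → A .]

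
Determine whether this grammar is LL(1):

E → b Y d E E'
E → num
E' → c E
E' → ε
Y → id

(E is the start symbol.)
Relevant sets:
  FOLLOW(E') = { $, 'c' }

For E:
  PREDICT(E → b Y d E E') = { 'b' }
  PREDICT(E → num) = { 'num' }
For E':
  PREDICT(E' → c E) = { 'c' }
  PREDICT(E' → ε) = { $, 'c' }
Y has a single production, so nothing to check there.

Conflict found: Predict set conflict for E': { 'c' }
The grammar is NOT LL(1).

Answer: No. Predict set conflict for E': { 'c' }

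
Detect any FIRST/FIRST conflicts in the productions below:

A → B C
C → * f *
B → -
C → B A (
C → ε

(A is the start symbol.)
FIRST sets of the non-terminals at (or reachable through a nullable prefix from) the front of some alternative:
  FIRST(B) = { '-' }

Productions for C:
  C → * f *: FIRST = { '*' }
  C → B A (: FIRST = { '-' }
  C → ε: FIRST = { ε }
A, B have only one production, so no FIRST/FIRST conflict is possible there.

All alternatives of each non-terminal have pairwise disjoint FIRST sets.

Answer: No FIRST/FIRST conflicts.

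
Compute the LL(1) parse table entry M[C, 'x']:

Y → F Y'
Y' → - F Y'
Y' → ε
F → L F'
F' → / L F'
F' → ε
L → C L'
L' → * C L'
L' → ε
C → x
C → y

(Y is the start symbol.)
To find M[C, 'x'], we find productions for C where 'x' is in the predict set (PREDICT(N → α) = (FIRST(α) \ {ε}) ∪ (FOLLOW(N) if α ⇒* ε)).

C → x: PREDICT = { 'x' }
  'x' is in predict set, so this production goes in M[C, 'x']
C → y: PREDICT = { 'y' }

M[C, 'x'] = C → x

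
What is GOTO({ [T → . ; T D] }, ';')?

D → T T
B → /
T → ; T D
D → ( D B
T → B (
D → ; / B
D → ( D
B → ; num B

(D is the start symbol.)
{ [B → . /], [B → . ; num B], [T → . ; T D], [T → . B (], [T → ; . T D] }

GOTO(I, ';') = CLOSURE({ [A → αX.β] : [A → α.Xβ] ∈ I, X = ';' })

Items with dot before ';', with the dot advanced:
  [T → . ; T D] → [T → ; . T D]
Closure of the advanced items:
  [T → ; . T D] has the dot before T: add [T → . ; T D], [T → . B (]
  [T → . B (] has the dot before B: add [B → . /], [B → . ; num B]

GOTO = { [B → . /], [B → . ; num B], [T → . ; T D], [T → . B (], [T → ; . T D] }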